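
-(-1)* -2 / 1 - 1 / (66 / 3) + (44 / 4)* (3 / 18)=-7 / 33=-0.21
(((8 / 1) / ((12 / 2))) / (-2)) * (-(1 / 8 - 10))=-79 / 12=-6.58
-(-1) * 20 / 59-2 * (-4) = 492 / 59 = 8.34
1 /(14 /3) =3 /14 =0.21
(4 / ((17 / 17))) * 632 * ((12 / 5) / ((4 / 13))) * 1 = 98592 / 5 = 19718.40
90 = 90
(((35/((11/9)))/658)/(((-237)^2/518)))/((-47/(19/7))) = -0.00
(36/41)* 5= 180/41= 4.39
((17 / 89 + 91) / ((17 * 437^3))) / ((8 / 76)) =4058 / 6645530231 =0.00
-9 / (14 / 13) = -117 / 14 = -8.36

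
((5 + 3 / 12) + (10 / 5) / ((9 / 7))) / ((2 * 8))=245 / 576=0.43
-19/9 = -2.11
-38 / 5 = -7.60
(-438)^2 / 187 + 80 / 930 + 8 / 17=17851172 / 17391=1026.46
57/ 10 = 5.70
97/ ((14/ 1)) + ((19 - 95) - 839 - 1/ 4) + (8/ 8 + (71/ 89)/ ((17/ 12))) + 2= -38329181/ 42364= -904.76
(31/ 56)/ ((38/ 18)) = 279/ 1064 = 0.26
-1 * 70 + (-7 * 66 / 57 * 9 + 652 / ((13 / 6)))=157.98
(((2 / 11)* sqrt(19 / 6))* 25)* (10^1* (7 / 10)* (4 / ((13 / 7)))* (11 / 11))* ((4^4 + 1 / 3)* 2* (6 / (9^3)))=15072400* sqrt(114) / 312741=514.58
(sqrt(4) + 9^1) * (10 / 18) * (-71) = -3905 / 9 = -433.89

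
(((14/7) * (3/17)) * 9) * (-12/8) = -81/17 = -4.76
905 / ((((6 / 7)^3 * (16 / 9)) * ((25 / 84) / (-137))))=-372109.98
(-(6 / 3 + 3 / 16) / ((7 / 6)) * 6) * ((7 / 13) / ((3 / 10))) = -525 / 26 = -20.19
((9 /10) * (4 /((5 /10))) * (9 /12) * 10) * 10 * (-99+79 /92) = -1218915 /23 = -52996.30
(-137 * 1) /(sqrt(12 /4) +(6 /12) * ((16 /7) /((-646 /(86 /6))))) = -80.27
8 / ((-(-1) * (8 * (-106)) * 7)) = -1 / 742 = -0.00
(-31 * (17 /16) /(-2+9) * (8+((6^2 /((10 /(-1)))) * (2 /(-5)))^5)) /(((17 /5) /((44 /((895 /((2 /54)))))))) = -0.04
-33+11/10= -319/10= -31.90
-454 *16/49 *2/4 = -3632/49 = -74.12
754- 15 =739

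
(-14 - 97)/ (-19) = 111/ 19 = 5.84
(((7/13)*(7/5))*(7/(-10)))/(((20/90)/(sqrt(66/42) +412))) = -317961/325-441*sqrt(77)/1300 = -981.32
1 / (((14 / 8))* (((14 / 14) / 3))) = 1.71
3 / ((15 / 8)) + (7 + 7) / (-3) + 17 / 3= 13 / 5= 2.60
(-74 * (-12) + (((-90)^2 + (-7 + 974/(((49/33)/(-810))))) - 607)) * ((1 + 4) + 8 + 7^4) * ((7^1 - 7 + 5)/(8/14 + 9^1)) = -659467071.60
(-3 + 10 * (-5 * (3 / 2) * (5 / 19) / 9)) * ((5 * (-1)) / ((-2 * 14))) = -370 / 399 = -0.93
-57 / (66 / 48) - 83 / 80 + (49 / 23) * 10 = -428839 / 20240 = -21.19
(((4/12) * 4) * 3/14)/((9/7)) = 2/9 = 0.22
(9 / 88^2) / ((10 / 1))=9 / 77440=0.00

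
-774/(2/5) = -1935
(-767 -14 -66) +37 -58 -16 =-884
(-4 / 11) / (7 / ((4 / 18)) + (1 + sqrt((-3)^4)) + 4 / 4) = -8 / 935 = -0.01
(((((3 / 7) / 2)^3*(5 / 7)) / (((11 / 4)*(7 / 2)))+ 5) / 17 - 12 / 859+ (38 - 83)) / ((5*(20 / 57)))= -6881763878511 / 269975883100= -25.49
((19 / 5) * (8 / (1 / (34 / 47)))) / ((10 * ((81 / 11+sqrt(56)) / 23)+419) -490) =-22427616112 / 68983735115 -57530176 * sqrt(14) / 13796747023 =-0.34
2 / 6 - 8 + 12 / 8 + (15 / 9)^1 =-9 / 2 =-4.50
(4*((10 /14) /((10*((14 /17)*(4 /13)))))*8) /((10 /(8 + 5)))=11.73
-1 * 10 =-10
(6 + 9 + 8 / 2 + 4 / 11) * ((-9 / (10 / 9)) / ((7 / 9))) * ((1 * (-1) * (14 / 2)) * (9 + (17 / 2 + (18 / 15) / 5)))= 137730699 / 5500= 25041.95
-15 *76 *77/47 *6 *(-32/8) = 2106720/47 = 44823.83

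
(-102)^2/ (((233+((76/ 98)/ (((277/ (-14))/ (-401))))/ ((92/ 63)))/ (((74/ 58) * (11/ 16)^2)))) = 74188237167/ 2882393984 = 25.74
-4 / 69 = -0.06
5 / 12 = 0.42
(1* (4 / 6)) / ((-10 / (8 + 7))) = -1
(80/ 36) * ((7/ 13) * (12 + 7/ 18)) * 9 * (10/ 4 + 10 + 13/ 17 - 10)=288785/ 663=435.57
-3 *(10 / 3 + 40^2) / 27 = -4810 / 27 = -178.15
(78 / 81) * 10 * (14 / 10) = 364 / 27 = 13.48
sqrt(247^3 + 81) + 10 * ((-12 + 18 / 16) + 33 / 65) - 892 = -51775 / 52 + 2 * sqrt(3767326) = 2886.25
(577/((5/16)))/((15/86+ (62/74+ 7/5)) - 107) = -29376224/1663991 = -17.65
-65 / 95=-13 / 19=-0.68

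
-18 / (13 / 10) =-180 / 13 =-13.85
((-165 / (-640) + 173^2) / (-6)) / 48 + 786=25144159 / 36864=682.08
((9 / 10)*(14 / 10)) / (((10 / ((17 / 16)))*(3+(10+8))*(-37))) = -51 / 296000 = -0.00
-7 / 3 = -2.33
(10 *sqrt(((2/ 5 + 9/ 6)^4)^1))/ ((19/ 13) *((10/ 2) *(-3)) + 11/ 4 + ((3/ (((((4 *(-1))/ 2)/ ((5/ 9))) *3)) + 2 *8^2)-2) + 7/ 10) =84474/ 250963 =0.34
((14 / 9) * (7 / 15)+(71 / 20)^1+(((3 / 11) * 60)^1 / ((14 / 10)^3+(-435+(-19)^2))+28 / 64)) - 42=-2646523201 / 70543440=-37.52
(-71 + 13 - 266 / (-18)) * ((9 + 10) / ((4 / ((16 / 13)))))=-29564 / 117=-252.68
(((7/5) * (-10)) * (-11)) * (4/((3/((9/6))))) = 308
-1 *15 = -15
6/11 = 0.55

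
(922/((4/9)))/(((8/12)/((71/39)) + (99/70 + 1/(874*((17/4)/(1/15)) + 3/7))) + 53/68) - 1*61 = 252862887582209/337429806841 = 749.38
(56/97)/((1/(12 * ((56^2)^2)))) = 6608781312/97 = 68131766.10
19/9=2.11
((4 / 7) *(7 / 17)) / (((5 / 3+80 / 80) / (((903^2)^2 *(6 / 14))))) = 854860933647 / 34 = 25142968636.68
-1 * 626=-626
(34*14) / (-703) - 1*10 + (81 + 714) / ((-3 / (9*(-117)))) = 196161129 / 703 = 279034.32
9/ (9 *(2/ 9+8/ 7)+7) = 7/ 15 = 0.47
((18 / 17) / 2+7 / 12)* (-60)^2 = 68100 / 17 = 4005.88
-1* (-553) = 553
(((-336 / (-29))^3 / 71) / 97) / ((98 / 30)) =11612160 / 167967043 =0.07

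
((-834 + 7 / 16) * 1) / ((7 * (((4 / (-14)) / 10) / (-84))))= -350096.25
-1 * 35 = -35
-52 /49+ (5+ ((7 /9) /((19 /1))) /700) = 3300349 /837900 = 3.94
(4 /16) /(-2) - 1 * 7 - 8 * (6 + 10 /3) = -1963 /24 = -81.79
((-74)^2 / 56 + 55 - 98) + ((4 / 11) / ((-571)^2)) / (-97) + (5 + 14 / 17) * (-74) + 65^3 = 22706928866729123 / 82796807786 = 274248.84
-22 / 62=-11 / 31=-0.35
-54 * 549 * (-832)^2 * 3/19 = -61565018112/19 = -3240264111.16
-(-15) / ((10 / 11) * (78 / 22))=121 / 26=4.65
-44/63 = -0.70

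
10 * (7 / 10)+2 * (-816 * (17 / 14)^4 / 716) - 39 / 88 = 60561359 / 37820552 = 1.60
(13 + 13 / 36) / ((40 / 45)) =481 / 32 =15.03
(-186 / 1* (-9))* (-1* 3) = -5022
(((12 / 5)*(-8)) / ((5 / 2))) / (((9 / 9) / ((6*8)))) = -9216 / 25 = -368.64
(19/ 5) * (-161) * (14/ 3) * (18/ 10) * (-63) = 323764.56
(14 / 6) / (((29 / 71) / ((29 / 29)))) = 497 / 87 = 5.71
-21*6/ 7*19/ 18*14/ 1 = -266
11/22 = 1/2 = 0.50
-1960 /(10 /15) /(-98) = 30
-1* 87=-87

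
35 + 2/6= 106/3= 35.33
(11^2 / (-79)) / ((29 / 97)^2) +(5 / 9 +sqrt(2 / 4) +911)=sqrt(2) / 2 +534819155 / 597951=895.13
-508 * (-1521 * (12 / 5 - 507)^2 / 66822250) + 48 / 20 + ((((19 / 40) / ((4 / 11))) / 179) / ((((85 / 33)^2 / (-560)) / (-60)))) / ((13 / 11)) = 1672747337945128308 / 561727044896875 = 2977.87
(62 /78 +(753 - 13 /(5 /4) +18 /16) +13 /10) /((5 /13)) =1163479 /600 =1939.13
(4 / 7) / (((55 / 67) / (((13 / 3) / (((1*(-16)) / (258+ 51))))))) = -89713 / 1540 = -58.26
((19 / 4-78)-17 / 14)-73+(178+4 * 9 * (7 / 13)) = 49.92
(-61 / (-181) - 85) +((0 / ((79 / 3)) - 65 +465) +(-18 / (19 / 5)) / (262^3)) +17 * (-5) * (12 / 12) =7123112294811 / 30924739796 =230.34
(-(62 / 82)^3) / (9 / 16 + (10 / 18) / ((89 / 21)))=-127267152 / 204212923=-0.62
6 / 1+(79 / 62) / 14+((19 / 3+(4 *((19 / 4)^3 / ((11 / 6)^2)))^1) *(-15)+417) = -83237831 / 52514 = -1585.06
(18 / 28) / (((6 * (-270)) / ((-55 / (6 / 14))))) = 0.05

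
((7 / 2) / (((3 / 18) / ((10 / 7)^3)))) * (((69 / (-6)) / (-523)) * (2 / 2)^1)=34500 / 25627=1.35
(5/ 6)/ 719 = 5/ 4314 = 0.00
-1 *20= -20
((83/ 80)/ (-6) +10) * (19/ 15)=89623/ 7200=12.45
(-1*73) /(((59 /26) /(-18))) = 579.05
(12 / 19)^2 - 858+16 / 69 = -21356210 / 24909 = -857.37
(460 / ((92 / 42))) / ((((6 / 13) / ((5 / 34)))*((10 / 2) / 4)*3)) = 910 / 51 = 17.84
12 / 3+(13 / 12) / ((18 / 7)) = 955 / 216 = 4.42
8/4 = 2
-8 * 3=-24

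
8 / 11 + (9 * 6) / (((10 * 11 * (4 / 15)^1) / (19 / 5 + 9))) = 1336 / 55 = 24.29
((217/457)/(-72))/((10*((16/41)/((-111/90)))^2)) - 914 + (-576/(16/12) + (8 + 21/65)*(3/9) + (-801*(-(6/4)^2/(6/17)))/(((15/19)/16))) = 100668999182559731/985540608000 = 102145.97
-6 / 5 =-1.20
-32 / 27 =-1.19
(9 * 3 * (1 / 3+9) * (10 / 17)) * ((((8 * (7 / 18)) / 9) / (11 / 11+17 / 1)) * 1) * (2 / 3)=7840 / 4131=1.90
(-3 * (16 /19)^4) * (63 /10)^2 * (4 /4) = -195084288 /3258025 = -59.88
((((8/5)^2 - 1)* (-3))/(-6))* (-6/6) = -39/50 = -0.78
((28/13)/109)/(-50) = -14/35425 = -0.00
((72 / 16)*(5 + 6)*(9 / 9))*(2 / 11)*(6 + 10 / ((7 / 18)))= 1998 / 7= 285.43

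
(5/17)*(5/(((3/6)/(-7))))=-350/17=-20.59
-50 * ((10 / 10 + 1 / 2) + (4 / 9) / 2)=-775 / 9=-86.11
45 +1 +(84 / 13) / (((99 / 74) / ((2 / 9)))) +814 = 861.07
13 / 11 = 1.18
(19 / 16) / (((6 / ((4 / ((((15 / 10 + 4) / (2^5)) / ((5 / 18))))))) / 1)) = 380 / 297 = 1.28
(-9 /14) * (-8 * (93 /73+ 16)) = 45396 /511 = 88.84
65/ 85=13/ 17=0.76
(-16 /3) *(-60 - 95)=2480 /3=826.67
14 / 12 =7 / 6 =1.17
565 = 565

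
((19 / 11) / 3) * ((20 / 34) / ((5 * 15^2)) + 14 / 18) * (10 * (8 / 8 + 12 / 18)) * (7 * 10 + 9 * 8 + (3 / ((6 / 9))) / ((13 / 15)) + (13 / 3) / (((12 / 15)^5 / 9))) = 15419069449 / 7755264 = 1988.21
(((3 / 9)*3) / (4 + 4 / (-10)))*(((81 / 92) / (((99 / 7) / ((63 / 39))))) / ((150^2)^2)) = 49 / 888030000000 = 0.00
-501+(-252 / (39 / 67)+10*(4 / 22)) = -133291 / 143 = -932.10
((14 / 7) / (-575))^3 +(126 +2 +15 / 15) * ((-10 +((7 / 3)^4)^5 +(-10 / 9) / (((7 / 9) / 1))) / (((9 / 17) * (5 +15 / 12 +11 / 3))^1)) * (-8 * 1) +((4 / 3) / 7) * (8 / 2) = -146110218864957156695982235192 / 32480649758459109375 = -4498377340.09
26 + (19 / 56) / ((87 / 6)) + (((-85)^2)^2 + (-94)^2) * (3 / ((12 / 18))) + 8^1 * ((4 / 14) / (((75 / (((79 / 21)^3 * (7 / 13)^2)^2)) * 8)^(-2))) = 11273088671222346776226359905591625 / 47982306957719412545730092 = 234942615.02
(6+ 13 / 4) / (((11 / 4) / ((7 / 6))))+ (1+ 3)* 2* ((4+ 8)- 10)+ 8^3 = 35107 / 66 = 531.92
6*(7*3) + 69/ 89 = 11283/ 89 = 126.78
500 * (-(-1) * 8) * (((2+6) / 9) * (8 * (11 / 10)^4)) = 1874048 / 45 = 41645.51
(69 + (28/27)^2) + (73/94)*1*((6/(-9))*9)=2241344/34263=65.42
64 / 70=32 / 35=0.91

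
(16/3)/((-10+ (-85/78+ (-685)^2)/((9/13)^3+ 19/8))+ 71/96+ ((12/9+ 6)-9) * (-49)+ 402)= 4871680/158777267021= 0.00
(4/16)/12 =1/48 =0.02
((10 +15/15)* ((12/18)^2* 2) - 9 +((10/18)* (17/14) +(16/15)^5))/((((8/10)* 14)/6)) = 30120689/19845000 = 1.52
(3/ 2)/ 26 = 3/ 52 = 0.06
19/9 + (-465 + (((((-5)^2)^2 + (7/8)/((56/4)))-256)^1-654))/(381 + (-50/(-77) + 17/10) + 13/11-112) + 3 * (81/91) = 2.03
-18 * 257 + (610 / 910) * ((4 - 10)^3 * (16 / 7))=-3157578 / 637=-4956.95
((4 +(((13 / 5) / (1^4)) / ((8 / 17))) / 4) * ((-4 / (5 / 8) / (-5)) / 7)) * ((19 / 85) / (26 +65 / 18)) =1026 / 138125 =0.01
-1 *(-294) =294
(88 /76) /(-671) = -2 /1159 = -0.00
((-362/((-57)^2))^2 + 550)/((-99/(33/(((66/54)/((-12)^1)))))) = 23223726376/12901779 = 1800.04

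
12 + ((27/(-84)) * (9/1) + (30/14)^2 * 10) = 10785/196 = 55.03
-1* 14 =-14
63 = 63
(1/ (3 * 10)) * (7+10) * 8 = 68/ 15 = 4.53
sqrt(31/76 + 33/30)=sqrt(54435)/190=1.23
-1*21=-21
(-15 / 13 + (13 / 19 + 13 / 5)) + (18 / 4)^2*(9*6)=2706207 / 2470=1095.63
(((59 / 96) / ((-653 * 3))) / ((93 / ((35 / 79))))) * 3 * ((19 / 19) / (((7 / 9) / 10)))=-1475 / 25587152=-0.00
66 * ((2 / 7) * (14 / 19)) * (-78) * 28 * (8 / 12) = -384384 / 19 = -20230.74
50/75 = 2/3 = 0.67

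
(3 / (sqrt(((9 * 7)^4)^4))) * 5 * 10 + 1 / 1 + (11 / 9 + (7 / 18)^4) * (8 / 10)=660450162542195 / 330874373690028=2.00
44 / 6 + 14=64 / 3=21.33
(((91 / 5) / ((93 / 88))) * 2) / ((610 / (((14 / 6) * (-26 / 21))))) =-208208 / 1276425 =-0.16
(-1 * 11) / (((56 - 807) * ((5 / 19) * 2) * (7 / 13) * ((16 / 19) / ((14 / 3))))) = 51623 / 180240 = 0.29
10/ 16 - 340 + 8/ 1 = -2651/ 8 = -331.38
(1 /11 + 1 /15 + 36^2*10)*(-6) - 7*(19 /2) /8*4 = -17114723 /220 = -77794.20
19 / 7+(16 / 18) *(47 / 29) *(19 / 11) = 5.20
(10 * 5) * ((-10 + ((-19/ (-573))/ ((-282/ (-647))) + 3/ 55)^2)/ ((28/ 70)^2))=-19712023615171775/ 6318628565832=-3119.67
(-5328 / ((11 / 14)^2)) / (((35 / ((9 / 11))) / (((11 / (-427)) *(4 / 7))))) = 767232 / 258335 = 2.97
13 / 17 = 0.76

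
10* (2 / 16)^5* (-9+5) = -5 / 4096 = -0.00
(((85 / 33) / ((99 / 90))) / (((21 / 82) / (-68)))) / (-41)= 115600 / 7623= 15.16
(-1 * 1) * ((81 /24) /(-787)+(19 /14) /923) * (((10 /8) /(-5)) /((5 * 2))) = -22927 /325427648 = -0.00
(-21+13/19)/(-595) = 386/11305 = 0.03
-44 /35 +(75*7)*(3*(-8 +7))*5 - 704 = -300309 /35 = -8580.26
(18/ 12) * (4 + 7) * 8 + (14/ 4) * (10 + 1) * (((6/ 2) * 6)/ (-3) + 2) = -22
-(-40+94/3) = 8.67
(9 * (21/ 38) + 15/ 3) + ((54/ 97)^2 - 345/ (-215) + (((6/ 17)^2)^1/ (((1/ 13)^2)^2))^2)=16253531924293093711/ 1284077411426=12657750.83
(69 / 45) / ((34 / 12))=46 / 85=0.54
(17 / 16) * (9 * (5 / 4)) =765 / 64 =11.95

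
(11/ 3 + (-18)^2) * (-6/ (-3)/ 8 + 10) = 40303/ 12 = 3358.58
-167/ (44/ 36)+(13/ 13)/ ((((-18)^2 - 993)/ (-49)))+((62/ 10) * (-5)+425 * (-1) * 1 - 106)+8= -5081854/ 7359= -690.56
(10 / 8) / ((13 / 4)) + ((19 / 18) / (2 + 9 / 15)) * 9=105 / 26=4.04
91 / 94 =0.97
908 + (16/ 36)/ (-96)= 196127/ 216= 908.00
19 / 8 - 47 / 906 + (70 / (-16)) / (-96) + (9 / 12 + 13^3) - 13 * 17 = 229514437 / 115968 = 1979.12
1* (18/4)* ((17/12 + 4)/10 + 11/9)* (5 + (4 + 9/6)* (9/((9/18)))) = 1651/2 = 825.50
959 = 959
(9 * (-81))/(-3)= 243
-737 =-737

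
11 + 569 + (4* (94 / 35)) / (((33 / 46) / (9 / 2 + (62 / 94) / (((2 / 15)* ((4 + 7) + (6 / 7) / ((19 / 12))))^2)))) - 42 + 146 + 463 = 8843286059 / 7257173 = 1218.56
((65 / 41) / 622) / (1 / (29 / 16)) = 1885 / 408032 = 0.00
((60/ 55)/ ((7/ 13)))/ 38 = 0.05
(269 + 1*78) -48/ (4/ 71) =-505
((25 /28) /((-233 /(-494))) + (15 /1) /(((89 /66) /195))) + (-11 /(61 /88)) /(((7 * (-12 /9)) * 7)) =269159104349 /123965786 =2171.24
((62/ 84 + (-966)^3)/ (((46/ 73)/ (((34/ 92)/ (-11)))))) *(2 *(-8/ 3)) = -93968532908882/ 366597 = -256326519.06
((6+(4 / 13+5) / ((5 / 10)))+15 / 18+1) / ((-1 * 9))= -1439 / 702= -2.05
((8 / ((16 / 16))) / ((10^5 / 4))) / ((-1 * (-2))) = 1 / 6250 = 0.00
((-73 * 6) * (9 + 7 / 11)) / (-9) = 15476 / 33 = 468.97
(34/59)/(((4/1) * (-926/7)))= -119/109268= -0.00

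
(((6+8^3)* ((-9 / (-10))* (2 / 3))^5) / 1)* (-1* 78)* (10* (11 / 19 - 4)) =255272472 / 2375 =107483.15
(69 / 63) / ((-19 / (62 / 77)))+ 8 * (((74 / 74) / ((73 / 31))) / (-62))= -0.10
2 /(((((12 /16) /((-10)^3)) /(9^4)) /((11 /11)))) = -17496000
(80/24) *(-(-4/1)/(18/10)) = 200/27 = 7.41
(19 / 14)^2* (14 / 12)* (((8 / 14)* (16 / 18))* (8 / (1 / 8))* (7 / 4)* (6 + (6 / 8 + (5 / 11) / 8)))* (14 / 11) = 3459824 / 3267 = 1059.02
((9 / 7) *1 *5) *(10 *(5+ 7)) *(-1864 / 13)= -10065600 / 91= -110610.99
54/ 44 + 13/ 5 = 3.83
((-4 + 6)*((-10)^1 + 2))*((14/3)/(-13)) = 5.74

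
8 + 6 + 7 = 21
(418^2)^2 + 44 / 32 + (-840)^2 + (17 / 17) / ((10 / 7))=1221167271123 / 40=30529181778.08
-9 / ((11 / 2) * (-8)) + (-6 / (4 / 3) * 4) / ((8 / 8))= -783 / 44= -17.80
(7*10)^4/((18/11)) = 132055000/9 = 14672777.78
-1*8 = -8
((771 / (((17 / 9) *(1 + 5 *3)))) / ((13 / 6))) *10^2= 520425 / 442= 1177.43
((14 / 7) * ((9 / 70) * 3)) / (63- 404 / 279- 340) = -0.00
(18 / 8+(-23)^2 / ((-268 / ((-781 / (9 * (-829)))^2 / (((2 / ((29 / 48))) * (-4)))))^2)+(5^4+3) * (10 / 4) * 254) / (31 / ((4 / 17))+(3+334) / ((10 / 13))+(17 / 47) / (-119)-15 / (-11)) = 236817942499838467051768621961604935 / 339214993345642102522462112514048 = 698.14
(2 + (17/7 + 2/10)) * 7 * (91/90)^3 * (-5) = -753571/4500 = -167.46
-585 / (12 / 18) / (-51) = 585 / 34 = 17.21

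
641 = 641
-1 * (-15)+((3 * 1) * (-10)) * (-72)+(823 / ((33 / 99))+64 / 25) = 116164 / 25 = 4646.56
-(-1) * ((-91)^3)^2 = 567869252041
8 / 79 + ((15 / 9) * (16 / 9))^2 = 511432 / 57591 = 8.88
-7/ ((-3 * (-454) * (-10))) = 7/ 13620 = 0.00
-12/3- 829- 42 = -875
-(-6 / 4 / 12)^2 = -1 / 64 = -0.02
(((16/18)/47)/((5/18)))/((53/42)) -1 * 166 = -2066858/12455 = -165.95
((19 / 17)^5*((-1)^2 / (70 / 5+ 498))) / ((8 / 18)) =22284891 / 2907867136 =0.01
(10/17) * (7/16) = 35/136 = 0.26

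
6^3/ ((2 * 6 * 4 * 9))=1/ 2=0.50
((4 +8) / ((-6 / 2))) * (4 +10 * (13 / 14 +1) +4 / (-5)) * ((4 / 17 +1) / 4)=-2361 / 85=-27.78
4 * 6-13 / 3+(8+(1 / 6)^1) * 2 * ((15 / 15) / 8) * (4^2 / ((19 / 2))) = 439 / 19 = 23.11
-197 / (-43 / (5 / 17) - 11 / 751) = 739735 / 549036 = 1.35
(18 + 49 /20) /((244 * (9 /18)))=409 /2440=0.17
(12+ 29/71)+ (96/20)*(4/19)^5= 10908960991/879015145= 12.41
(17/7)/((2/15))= 255/14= 18.21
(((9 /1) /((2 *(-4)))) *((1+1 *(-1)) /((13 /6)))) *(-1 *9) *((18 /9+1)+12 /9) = 0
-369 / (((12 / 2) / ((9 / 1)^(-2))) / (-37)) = 1517 / 54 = 28.09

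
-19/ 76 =-1/ 4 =-0.25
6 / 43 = 0.14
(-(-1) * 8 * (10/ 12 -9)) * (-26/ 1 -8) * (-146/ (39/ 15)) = -4864720/ 39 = -124736.41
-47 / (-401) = 47 / 401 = 0.12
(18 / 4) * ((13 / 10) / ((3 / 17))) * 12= 1989 / 5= 397.80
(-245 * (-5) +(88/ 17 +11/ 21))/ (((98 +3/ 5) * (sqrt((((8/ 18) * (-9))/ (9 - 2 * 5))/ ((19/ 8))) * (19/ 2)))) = 549200 * sqrt(38)/ 3344019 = 1.01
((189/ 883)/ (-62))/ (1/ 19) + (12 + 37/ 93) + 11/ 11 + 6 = 3175091/ 164238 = 19.33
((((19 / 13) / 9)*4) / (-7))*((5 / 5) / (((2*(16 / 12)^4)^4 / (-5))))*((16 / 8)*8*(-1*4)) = -454382055 / 24427626496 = -0.02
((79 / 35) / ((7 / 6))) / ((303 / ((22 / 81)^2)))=76472 / 162351945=0.00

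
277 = 277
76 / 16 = 19 / 4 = 4.75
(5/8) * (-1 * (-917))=4585/8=573.12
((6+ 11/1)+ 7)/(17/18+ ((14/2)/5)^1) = 2160/211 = 10.24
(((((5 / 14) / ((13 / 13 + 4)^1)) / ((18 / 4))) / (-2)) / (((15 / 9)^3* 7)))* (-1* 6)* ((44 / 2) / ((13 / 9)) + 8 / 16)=3681 / 159250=0.02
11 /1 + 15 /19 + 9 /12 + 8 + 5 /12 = 2389 /114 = 20.96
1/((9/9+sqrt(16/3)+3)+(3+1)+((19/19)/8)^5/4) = 412317253632/3023663267843-68719476736 * sqrt(3)/3023663267843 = 0.10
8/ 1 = 8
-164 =-164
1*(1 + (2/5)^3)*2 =266/125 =2.13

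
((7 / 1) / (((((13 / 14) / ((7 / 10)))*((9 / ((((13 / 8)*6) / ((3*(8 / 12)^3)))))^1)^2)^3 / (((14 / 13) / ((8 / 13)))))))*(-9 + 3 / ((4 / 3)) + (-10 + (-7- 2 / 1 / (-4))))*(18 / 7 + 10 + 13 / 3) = -2903112781864659 / 429496729600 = -6759.34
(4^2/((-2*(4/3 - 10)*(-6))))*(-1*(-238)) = -476/13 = -36.62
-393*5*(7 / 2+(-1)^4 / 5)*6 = -43623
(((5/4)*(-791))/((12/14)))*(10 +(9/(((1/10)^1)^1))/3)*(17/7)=-336175/3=-112058.33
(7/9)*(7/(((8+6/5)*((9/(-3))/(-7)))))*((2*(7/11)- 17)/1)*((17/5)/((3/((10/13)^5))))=-50438150000/7608907449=-6.63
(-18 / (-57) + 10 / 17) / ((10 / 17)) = 146 / 95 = 1.54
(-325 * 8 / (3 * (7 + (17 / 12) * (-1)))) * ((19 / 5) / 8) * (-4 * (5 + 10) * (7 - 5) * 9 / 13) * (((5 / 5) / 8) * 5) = 256500 / 67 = 3828.36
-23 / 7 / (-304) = 0.01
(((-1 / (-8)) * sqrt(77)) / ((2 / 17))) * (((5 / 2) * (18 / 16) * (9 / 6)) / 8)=2295 * sqrt(77) / 4096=4.92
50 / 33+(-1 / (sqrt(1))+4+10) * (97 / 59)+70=180853 / 1947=92.89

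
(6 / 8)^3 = 27 / 64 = 0.42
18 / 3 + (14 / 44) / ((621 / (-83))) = 81391 / 13662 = 5.96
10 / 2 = 5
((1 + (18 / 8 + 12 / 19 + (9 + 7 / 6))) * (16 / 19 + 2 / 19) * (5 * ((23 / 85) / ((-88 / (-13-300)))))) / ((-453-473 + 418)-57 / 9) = -0.12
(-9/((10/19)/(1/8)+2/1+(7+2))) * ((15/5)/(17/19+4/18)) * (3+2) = -438615/55199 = -7.95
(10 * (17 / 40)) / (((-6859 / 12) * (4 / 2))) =-51 / 13718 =-0.00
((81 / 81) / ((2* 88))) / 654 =1 / 115104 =0.00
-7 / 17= -0.41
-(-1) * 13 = 13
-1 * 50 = -50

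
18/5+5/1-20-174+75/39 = -11926/65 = -183.48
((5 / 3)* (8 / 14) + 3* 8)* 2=1048 / 21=49.90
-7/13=-0.54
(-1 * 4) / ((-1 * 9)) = 4 / 9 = 0.44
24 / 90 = 4 / 15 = 0.27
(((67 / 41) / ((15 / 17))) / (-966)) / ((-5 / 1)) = 1139 / 2970450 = 0.00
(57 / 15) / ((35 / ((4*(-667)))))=-289.67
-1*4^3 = -64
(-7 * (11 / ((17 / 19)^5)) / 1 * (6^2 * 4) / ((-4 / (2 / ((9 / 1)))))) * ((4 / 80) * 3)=1143957738 / 7099285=161.14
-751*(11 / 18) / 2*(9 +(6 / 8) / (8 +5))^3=-95907558219 / 562432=-170522.94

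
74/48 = 37/24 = 1.54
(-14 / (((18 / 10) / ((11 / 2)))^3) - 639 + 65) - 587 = -4550101 / 2916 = -1560.39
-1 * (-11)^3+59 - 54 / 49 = 68056 / 49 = 1388.90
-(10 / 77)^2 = -100 / 5929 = -0.02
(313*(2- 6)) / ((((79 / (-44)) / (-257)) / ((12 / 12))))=-179210.33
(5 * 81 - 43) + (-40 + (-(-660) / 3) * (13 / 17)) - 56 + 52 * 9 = 15338 / 17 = 902.24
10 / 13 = 0.77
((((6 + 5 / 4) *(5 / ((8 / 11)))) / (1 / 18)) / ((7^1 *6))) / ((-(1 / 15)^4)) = -242240625 / 224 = -1081431.36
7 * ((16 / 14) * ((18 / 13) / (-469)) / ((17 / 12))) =-1728 / 103649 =-0.02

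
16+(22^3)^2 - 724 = 113379196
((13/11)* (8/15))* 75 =520/11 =47.27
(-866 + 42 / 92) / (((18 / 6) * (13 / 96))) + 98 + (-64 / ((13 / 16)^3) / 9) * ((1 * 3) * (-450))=801689078 / 50531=15865.29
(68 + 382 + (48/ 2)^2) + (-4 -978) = 44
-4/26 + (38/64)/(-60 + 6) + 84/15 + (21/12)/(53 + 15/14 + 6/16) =1872351733/342463680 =5.47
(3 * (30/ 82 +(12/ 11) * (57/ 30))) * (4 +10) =230958/ 2255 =102.42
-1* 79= -79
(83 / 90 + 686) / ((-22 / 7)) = -432761 / 1980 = -218.57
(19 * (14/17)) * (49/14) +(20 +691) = 13018/17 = 765.76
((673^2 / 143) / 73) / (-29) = -452929 / 302731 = -1.50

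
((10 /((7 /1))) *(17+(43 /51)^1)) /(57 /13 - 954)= -3380 /125919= -0.03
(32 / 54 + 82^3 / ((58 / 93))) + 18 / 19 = 13152630866 / 14877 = 884091.61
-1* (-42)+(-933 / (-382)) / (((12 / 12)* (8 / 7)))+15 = 59.14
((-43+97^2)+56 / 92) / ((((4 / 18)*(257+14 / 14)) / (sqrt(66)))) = 1327.23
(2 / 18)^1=1 / 9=0.11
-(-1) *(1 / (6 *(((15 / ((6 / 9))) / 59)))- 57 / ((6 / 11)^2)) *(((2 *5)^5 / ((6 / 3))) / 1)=-258047500 / 27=-9557314.81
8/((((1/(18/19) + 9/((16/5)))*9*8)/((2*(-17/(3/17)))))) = -5.53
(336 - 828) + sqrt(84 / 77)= -492 + 2 * sqrt(33) / 11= -490.96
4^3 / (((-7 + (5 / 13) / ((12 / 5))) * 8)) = -1248 / 1067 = -1.17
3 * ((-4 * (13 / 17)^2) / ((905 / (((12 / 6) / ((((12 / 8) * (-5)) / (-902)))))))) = -2439008 / 1307725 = -1.87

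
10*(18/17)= 10.59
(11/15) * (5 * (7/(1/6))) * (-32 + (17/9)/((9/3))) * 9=-130438/3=-43479.33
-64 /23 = -2.78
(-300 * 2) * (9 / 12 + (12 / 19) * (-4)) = 20250 / 19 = 1065.79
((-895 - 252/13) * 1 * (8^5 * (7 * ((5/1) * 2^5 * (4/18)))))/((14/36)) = -249288458240/13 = -19176035249.23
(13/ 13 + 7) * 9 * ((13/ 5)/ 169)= 72/ 65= 1.11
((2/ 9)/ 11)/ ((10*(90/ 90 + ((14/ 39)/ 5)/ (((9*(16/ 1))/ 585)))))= 8/ 5115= 0.00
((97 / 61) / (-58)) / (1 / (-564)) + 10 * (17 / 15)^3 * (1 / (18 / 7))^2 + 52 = 13475911453 / 193440150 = 69.66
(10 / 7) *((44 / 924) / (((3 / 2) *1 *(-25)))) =-4 / 2205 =-0.00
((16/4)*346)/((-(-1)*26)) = 692/13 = 53.23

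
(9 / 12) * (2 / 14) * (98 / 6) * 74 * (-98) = -12691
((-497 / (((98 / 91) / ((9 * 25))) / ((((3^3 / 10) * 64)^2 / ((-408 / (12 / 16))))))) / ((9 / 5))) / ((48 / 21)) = 23550345 / 17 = 1385314.41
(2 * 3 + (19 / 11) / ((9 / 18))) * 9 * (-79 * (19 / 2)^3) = -63397737 / 11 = -5763430.64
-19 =-19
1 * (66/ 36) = 11/ 6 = 1.83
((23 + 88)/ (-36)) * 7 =-259/ 12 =-21.58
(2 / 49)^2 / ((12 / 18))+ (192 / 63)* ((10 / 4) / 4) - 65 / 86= 713273 / 619458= 1.15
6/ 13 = 0.46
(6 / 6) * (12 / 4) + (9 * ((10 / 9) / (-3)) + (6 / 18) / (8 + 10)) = -17 / 54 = -0.31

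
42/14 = 3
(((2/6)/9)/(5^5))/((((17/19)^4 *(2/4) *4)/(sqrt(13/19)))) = 6859 *sqrt(247)/14094168750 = 0.00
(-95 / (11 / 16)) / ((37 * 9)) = -1520 / 3663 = -0.41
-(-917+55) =862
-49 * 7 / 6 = -343 / 6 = -57.17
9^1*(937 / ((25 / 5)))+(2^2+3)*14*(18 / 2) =12843 / 5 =2568.60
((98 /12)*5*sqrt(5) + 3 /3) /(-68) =-245*sqrt(5) /408-1 /68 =-1.36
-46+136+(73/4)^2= 6769/16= 423.06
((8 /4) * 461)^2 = 850084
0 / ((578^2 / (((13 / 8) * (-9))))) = 0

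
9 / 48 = 3 / 16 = 0.19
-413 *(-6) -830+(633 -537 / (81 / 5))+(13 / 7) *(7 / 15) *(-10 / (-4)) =121501 / 54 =2250.02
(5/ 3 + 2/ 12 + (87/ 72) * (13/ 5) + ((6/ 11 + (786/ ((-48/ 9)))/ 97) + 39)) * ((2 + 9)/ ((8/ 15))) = 688233/ 776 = 886.90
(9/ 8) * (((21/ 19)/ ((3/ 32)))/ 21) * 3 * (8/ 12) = 24/ 19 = 1.26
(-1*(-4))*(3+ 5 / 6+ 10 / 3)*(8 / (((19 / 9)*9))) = 688 / 57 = 12.07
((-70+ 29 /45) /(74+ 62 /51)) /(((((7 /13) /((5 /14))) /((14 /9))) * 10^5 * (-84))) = 689741 /6090033600000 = 0.00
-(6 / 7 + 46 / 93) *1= -880 / 651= -1.35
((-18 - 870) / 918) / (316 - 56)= -37 / 9945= -0.00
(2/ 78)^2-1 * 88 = -133847/ 1521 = -88.00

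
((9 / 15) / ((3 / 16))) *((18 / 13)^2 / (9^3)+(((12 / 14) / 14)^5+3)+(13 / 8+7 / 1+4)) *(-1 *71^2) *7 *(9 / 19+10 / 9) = -146760345394716807574 / 52478049991185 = -2796604.40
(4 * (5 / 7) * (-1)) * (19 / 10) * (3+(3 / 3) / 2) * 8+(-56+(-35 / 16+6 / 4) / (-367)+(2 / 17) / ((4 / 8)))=-20739717 / 99824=-207.76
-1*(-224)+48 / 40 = 1126 / 5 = 225.20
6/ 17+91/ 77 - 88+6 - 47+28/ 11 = -23360/ 187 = -124.92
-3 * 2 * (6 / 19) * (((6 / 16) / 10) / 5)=-27 / 1900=-0.01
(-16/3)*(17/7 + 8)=-55.62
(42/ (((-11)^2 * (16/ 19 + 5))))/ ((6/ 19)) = 2527/ 13431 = 0.19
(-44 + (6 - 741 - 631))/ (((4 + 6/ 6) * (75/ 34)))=-3196/ 25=-127.84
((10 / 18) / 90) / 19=0.00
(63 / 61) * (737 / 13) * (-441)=-20476071 / 793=-25821.02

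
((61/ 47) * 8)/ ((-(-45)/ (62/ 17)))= 30256/ 35955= 0.84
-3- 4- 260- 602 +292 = -577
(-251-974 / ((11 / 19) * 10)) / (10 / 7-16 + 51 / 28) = 30744 / 935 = 32.88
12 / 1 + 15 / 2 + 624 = 1287 / 2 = 643.50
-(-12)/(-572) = -3/143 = -0.02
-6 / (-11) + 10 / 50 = 41 / 55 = 0.75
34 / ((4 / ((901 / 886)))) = 15317 / 1772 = 8.64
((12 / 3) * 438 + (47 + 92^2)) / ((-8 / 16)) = -20526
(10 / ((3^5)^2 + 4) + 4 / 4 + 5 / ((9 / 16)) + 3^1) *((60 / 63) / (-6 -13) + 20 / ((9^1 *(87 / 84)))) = 498286312120 / 18449161101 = 27.01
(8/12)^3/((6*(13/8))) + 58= 61106/1053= 58.03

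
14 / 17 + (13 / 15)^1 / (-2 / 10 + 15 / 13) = 5477 / 3162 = 1.73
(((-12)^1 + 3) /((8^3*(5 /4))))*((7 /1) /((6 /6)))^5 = -151263 /640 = -236.35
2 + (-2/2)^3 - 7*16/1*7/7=-111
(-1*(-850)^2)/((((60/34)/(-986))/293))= 354838968500/3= 118279656166.67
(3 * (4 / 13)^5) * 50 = 153600 / 371293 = 0.41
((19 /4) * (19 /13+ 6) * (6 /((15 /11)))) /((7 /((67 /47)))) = 1358291 /42770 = 31.76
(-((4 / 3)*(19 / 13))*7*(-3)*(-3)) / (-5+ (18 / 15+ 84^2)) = -7980 / 458393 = -0.02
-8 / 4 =-2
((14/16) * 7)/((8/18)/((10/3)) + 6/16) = 735/61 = 12.05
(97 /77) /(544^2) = 0.00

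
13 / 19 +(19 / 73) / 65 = 62046 / 90155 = 0.69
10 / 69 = 0.14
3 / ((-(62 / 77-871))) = 77 / 22335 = 0.00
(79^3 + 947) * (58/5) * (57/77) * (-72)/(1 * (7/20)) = -470337902208/539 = -872612063.47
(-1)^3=-1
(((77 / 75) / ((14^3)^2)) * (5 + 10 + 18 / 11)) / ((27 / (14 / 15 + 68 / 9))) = 11651 / 16336404000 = 0.00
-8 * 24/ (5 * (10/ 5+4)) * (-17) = 544/ 5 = 108.80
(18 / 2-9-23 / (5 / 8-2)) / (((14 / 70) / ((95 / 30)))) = 8740 / 33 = 264.85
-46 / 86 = -0.53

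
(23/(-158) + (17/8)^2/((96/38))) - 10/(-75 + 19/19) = 15956497/8979456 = 1.78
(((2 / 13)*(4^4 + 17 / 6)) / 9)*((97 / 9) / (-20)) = -150641 / 63180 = -2.38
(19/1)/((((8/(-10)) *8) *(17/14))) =-665/272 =-2.44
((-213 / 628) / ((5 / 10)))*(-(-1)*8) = -852 / 157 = -5.43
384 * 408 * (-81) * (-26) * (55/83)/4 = 54660595.66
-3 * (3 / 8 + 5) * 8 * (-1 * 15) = 1935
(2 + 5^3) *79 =10033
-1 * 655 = -655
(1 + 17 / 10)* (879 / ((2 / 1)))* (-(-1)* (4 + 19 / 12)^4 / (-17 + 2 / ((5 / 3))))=-5904278453 / 80896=-72986.04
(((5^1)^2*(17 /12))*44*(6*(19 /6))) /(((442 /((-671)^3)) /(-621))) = 12567556685570.19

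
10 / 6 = 5 / 3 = 1.67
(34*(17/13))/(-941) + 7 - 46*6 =-3291255/12233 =-269.05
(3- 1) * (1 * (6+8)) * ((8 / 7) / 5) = 32 / 5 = 6.40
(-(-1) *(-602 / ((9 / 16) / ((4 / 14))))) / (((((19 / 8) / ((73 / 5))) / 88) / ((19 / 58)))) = -70715392 / 1305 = -54188.04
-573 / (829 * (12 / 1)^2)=-191 / 39792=-0.00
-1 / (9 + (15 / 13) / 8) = -104 / 951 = -0.11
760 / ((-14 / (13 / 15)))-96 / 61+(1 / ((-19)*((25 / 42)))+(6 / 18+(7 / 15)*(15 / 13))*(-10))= -454263626 / 7910175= -57.43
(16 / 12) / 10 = 2 / 15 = 0.13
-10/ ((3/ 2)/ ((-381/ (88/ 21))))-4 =13247/ 22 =602.14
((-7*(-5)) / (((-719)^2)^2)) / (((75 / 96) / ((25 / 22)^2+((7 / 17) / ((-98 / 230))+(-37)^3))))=-0.00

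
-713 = -713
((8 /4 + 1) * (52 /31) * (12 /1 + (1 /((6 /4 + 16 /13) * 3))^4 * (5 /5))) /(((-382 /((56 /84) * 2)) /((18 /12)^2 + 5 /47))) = -284501636438344 /572810978106207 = -0.50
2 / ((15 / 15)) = 2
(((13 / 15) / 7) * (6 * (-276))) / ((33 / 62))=-385.21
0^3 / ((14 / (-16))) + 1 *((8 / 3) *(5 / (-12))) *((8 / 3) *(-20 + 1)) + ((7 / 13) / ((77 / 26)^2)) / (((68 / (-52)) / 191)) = 18400348 / 388773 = 47.33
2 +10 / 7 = 24 / 7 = 3.43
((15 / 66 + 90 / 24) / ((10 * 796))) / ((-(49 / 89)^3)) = -3524845 / 1177296736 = -0.00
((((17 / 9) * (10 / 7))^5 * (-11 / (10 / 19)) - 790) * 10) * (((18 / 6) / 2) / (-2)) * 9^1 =9378814997425 / 36756909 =255157.88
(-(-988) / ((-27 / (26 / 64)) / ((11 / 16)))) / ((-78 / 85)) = 230945 / 20736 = 11.14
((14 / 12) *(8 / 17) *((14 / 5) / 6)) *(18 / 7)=0.66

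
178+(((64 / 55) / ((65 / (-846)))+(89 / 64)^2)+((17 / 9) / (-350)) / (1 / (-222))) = 51042123283 / 307507200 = 165.99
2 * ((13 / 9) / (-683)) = -26 / 6147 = -0.00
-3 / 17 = -0.18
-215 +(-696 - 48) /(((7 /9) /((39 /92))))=-99901 /161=-620.50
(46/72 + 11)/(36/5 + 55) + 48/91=728053/1018836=0.71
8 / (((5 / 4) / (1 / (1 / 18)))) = 576 / 5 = 115.20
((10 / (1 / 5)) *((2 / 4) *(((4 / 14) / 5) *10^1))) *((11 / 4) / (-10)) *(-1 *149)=8195 / 14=585.36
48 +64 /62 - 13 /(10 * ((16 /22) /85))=-51041 /496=-102.91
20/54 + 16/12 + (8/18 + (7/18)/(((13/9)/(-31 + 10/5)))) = -3973/702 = -5.66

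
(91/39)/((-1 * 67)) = -7/201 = -0.03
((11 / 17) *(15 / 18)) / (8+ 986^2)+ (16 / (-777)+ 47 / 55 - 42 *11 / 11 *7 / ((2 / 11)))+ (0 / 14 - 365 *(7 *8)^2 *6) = -9703812258718904141 / 1412602689960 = -6869456.17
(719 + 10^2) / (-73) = -819 / 73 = -11.22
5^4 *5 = 3125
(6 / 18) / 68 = 1 / 204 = 0.00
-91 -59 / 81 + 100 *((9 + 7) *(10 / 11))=1214270 / 891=1362.82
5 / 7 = 0.71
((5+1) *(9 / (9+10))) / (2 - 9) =-54 / 133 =-0.41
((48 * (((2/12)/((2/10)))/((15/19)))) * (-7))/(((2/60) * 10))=-1064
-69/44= -1.57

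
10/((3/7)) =70/3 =23.33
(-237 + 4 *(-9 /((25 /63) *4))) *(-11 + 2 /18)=212072 /75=2827.63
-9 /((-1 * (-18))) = -1 /2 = -0.50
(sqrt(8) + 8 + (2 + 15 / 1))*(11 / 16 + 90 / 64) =67*sqrt(2) / 16 + 1675 / 32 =58.27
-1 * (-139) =139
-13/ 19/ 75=-13/ 1425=-0.01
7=7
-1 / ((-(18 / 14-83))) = -7 / 572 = -0.01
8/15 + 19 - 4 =233/15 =15.53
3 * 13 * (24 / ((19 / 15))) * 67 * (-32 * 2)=-60203520 / 19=-3168606.32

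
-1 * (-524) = 524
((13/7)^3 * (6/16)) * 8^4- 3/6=6748841/686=9837.96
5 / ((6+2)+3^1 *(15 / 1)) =5 / 53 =0.09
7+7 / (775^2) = 4204382 / 600625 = 7.00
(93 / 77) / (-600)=-31 / 15400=-0.00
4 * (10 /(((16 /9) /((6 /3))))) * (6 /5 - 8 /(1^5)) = -306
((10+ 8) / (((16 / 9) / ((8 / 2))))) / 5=81 / 10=8.10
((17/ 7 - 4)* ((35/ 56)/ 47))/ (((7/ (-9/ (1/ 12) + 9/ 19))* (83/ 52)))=1460745/ 7263662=0.20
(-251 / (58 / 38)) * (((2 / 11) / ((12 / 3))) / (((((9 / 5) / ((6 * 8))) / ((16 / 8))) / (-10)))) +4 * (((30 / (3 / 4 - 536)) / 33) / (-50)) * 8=3986.63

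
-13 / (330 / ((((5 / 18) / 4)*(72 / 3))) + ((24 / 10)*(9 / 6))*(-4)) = -65 / 918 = -0.07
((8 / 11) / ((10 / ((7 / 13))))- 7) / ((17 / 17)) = -4977 / 715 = -6.96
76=76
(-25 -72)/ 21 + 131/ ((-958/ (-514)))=660544/ 10059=65.67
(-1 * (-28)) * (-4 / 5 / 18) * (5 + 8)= -728 / 45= -16.18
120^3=1728000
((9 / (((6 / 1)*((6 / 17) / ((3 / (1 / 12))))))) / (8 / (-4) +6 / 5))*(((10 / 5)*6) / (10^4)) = -459 / 2000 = -0.23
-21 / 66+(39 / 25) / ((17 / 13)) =8179 / 9350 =0.87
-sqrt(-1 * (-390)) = -sqrt(390) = -19.75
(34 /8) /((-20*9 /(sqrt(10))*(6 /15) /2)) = -17*sqrt(10) /144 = -0.37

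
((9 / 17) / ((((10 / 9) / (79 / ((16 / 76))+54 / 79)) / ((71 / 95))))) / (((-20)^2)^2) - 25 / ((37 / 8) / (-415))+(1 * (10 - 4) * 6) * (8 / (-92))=311321560835745659 / 138975788800000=2240.11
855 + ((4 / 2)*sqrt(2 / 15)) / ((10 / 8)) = 8*sqrt(30) / 75 + 855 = 855.58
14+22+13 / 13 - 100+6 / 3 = -61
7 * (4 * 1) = 28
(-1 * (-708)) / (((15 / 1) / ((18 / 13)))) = 4248 / 65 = 65.35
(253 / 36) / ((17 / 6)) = 253 / 102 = 2.48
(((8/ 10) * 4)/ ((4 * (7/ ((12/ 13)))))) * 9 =432/ 455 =0.95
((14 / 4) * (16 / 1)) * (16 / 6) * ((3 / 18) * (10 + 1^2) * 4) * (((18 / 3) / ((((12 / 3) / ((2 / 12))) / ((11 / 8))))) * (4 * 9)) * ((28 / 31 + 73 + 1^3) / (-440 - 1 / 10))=-11654720 / 5053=-2306.50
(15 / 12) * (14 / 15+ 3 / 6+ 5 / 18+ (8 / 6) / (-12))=2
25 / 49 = 0.51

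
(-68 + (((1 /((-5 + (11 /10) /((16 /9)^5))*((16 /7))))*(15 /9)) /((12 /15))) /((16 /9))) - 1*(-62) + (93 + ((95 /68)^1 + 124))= 747482298623 /3520989748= 212.29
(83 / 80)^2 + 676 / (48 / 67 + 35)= 306354177 / 15315200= 20.00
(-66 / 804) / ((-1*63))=11 / 8442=0.00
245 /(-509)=-245 /509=-0.48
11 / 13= 0.85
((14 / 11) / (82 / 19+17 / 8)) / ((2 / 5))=5320 / 10769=0.49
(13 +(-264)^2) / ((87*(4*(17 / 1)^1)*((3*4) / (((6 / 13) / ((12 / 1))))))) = 69709 / 1845792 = 0.04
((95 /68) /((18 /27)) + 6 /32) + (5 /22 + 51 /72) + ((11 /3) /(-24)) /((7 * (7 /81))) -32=-12769787 /439824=-29.03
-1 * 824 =-824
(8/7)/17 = 8/119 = 0.07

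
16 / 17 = 0.94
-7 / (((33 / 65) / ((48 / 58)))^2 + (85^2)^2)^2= -511813120000 / 199234611145124012933301121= -0.00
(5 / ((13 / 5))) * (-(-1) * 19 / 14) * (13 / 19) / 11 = 25 / 154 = 0.16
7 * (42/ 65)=294/ 65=4.52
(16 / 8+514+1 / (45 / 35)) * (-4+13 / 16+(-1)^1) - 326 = -358561 / 144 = -2490.01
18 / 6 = 3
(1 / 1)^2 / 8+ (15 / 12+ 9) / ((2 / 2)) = 83 / 8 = 10.38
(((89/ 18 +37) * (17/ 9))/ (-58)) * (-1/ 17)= 0.08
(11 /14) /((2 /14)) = 11 /2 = 5.50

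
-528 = -528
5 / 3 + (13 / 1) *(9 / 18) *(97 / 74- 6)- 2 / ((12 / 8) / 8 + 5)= -1076027 / 36852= -29.20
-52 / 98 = -26 / 49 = -0.53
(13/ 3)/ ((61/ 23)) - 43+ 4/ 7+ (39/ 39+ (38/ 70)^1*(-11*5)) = -69.65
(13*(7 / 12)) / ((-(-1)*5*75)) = 91 / 4500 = 0.02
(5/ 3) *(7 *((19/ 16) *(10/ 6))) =3325/ 144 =23.09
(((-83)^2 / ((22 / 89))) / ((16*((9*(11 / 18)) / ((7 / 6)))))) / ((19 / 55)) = 21459235 / 20064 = 1069.54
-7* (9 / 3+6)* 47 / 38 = -2961 / 38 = -77.92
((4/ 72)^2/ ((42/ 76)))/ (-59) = -19/ 200718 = -0.00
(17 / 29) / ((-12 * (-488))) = 17 / 169824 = 0.00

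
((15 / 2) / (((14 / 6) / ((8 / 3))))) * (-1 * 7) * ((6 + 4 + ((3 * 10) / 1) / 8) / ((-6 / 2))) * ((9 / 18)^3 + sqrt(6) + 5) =275 * sqrt(6) + 11275 / 8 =2082.98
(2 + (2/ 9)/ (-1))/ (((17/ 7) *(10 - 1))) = 112/ 1377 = 0.08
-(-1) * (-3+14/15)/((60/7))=-217/900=-0.24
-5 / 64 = -0.08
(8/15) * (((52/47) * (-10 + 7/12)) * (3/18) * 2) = -11752/6345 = -1.85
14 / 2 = 7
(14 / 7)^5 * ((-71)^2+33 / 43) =6937472 / 43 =161336.56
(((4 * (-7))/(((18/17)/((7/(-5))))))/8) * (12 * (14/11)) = 11662/165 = 70.68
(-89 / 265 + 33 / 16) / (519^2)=7321 / 1142090640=0.00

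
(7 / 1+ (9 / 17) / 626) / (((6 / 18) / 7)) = 1564563 / 10642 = 147.02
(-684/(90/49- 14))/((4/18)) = 75411/298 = 253.06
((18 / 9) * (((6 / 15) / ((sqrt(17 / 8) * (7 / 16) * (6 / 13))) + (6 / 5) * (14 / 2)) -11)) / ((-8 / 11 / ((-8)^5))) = -1171456 / 5 + 37486592 * sqrt(34) / 1785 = -111836.01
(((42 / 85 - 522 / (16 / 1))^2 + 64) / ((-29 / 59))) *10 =-29911371659 / 1340960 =-22305.94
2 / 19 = 0.11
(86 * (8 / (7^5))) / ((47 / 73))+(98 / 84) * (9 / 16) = 18195677 / 25277728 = 0.72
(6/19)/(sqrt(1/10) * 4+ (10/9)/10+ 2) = 270/1157- 972 * sqrt(10)/21983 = 0.09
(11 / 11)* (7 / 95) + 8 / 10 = 83 / 95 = 0.87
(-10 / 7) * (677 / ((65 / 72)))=-1071.30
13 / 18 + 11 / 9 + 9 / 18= 22 / 9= 2.44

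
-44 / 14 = -22 / 7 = -3.14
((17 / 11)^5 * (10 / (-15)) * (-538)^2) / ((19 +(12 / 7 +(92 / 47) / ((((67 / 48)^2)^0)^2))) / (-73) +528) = -68306191160648 / 21187708509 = -3223.86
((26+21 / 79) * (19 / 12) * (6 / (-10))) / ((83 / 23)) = -2185 / 316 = -6.91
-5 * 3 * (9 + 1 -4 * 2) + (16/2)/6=-86/3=-28.67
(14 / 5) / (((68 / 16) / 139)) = 7784 / 85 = 91.58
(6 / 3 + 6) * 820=6560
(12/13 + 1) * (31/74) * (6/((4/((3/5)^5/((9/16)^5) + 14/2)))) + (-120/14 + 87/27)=651595117/136363500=4.78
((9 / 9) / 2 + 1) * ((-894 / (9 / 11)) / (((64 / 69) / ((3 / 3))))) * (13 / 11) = -133653 / 64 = -2088.33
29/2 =14.50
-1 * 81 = -81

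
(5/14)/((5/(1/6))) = 0.01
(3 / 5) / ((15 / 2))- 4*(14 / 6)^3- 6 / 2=-36271 / 675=-53.73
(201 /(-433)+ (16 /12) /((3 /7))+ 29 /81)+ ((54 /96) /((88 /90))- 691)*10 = -85200638551 /12345696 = -6901.24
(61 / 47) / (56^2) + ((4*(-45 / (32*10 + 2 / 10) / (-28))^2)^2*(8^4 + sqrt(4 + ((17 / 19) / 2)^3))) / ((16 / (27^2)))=1868347265625*sqrt(8527238) / 5831290082120803492864 + 109557545306172589 / 47449901984016233408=0.00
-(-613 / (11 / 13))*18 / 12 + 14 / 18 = 215317 / 198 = 1087.46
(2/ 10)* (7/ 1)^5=16807/ 5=3361.40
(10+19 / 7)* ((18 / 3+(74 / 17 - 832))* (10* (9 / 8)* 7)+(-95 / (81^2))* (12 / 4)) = -214103550875 / 260253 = -822674.67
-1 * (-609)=609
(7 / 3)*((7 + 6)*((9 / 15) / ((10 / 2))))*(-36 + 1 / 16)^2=1203475 / 256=4701.07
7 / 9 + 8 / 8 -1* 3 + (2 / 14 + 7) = 373 / 63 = 5.92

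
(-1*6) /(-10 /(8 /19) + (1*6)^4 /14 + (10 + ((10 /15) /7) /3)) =-1512 /19871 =-0.08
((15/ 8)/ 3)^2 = 25/ 64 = 0.39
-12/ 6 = -2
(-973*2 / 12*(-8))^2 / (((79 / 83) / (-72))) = -10058048896 / 79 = -127317074.63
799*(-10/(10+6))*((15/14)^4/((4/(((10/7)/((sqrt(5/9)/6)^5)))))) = -477699028875*sqrt(5)/134456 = -7944364.71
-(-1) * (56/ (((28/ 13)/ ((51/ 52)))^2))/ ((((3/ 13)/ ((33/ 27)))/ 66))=454597/ 112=4058.90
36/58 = 18/29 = 0.62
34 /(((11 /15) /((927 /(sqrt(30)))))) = 15759 * sqrt(30) /11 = 7846.87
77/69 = 1.12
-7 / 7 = -1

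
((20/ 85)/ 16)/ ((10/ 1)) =1/ 680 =0.00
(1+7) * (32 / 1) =256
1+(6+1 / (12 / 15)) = 33 / 4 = 8.25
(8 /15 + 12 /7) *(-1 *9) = -708 /35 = -20.23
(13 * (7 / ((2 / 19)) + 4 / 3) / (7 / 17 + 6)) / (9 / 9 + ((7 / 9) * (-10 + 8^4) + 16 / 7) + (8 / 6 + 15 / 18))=0.04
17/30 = 0.57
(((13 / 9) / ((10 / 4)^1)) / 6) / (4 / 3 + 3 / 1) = 1 / 45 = 0.02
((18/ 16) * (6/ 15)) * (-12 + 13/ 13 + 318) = 2763/ 20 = 138.15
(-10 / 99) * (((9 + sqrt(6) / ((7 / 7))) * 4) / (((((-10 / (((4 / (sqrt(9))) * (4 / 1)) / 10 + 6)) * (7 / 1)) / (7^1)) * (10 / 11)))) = 196 * sqrt(6) / 675 + 196 / 75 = 3.32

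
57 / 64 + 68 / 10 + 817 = 824.69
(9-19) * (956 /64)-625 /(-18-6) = -370 /3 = -123.33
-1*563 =-563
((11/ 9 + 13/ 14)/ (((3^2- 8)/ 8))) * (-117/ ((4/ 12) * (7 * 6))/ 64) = -3523/ 1568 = -2.25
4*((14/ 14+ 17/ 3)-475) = -5620/ 3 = -1873.33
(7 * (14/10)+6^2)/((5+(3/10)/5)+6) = 2290/553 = 4.14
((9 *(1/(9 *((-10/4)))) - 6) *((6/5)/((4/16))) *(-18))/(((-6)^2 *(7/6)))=2304/175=13.17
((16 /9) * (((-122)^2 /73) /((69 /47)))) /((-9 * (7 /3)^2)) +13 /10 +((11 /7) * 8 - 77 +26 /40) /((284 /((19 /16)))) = -808599001673 /201873288960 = -4.01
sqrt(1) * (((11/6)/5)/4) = 11/120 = 0.09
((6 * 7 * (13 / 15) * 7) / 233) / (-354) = -637 / 206205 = -0.00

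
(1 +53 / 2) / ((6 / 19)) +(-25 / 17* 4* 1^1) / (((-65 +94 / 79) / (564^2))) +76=29486.84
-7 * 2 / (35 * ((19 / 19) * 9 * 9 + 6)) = -2 / 435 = -0.00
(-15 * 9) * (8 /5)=-216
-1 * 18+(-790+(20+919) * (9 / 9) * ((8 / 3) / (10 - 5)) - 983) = -6451 / 5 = -1290.20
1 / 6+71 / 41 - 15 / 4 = -911 / 492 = -1.85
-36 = -36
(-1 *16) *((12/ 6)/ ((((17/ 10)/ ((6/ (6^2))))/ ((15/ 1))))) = -800/ 17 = -47.06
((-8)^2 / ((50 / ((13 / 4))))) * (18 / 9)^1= 8.32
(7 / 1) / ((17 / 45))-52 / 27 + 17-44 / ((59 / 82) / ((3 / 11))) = 458360 / 27081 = 16.93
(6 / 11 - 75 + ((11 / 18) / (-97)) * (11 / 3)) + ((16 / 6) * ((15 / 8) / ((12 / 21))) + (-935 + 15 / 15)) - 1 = -115319851 / 115236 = -1000.73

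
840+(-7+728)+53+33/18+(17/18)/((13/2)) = 378139/234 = 1615.98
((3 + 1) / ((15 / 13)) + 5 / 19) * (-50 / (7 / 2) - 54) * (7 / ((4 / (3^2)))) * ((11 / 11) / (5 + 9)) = -762171 / 2660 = -286.53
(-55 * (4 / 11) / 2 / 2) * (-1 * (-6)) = -30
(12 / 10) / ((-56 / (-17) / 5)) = 51 / 28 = 1.82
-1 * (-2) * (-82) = -164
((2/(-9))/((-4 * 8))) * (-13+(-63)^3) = -62515/36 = -1736.53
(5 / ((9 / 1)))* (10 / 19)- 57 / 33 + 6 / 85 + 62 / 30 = 22460 / 31977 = 0.70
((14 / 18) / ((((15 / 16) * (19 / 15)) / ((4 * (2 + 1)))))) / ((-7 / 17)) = -1088 / 57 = -19.09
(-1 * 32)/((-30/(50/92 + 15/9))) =488/207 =2.36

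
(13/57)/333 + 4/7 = 76015/132867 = 0.57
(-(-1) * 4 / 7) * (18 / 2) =5.14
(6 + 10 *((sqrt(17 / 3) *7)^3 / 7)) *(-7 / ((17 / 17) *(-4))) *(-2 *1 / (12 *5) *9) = -5831 *sqrt(51) / 12 - 63 / 20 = -3473.29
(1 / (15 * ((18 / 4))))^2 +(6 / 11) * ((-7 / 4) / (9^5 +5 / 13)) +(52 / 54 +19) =6144384291371 / 307786059900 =19.96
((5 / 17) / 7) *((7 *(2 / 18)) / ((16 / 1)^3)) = 5 / 626688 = 0.00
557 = 557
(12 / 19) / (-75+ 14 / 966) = -414 / 49153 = -0.01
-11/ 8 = -1.38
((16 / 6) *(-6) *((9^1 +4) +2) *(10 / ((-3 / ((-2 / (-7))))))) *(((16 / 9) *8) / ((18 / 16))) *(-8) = -13107200 / 567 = -23116.75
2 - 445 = -443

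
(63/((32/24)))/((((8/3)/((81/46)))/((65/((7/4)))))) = 426465/368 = 1158.87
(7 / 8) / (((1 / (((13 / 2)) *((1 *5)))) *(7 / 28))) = 455 / 4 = 113.75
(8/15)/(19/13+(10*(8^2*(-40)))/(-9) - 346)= 312/1462445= 0.00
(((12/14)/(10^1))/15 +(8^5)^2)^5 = 1427247692743937823795402000000000000000000000.00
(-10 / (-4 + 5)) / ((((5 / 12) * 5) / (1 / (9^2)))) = -8 / 135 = -0.06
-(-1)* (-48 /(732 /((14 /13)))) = -56 /793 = -0.07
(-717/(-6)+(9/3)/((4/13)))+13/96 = 12421/96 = 129.39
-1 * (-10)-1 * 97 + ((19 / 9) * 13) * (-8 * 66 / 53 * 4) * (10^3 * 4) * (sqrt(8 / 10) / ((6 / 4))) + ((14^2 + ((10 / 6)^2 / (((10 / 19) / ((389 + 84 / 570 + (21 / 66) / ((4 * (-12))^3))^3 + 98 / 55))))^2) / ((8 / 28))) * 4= 3706829613591726324028662102491025698666938130670292885983731788087 / 2737081904181657164811695081735610553828638720000-556441600 * sqrt(5) / 477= 1354299850479946927.74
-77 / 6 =-12.83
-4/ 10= -2/ 5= -0.40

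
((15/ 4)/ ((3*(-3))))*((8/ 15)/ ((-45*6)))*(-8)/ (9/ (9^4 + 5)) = -52528/ 10935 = -4.80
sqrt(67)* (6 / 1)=6* sqrt(67)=49.11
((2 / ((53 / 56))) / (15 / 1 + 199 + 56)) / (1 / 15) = 56 / 477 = 0.12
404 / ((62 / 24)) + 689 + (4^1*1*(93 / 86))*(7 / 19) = 21451481 / 25327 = 846.98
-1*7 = -7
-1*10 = -10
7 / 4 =1.75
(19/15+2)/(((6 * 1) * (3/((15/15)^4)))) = 49/270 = 0.18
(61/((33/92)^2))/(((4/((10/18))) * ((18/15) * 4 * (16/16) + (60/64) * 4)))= 12907600/1675971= 7.70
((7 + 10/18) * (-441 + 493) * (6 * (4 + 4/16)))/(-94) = -15028/141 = -106.58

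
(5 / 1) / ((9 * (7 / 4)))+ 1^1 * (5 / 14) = 85 / 126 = 0.67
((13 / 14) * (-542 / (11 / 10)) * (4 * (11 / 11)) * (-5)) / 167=704600 / 12859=54.79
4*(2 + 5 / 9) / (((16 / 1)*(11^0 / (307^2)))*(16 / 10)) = 37634.15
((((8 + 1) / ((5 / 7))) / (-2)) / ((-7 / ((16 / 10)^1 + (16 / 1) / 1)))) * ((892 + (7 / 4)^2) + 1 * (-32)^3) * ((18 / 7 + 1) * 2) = -3606195.21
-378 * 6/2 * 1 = -1134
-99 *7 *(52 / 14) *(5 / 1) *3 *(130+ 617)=-28841670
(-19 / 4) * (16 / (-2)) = 38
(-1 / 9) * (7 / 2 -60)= 113 / 18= 6.28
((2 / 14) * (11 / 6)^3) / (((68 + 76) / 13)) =17303 / 217728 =0.08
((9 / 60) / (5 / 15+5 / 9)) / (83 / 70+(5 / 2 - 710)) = -189 / 791072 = -0.00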